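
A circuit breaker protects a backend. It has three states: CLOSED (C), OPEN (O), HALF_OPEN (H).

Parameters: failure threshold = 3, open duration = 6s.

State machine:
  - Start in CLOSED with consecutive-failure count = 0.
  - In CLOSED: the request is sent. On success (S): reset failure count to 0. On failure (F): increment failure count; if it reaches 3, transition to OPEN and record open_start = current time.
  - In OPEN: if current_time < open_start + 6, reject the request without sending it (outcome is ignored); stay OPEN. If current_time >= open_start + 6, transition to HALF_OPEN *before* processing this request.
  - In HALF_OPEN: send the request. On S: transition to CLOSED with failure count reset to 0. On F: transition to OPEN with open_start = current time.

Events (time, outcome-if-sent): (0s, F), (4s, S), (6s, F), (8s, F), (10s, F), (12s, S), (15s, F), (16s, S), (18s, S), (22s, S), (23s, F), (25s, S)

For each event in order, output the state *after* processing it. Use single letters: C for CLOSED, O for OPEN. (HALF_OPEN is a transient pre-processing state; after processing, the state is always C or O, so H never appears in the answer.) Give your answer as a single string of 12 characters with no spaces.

State after each event:
  event#1 t=0s outcome=F: state=CLOSED
  event#2 t=4s outcome=S: state=CLOSED
  event#3 t=6s outcome=F: state=CLOSED
  event#4 t=8s outcome=F: state=CLOSED
  event#5 t=10s outcome=F: state=OPEN
  event#6 t=12s outcome=S: state=OPEN
  event#7 t=15s outcome=F: state=OPEN
  event#8 t=16s outcome=S: state=CLOSED
  event#9 t=18s outcome=S: state=CLOSED
  event#10 t=22s outcome=S: state=CLOSED
  event#11 t=23s outcome=F: state=CLOSED
  event#12 t=25s outcome=S: state=CLOSED

Answer: CCCCOOOCCCCC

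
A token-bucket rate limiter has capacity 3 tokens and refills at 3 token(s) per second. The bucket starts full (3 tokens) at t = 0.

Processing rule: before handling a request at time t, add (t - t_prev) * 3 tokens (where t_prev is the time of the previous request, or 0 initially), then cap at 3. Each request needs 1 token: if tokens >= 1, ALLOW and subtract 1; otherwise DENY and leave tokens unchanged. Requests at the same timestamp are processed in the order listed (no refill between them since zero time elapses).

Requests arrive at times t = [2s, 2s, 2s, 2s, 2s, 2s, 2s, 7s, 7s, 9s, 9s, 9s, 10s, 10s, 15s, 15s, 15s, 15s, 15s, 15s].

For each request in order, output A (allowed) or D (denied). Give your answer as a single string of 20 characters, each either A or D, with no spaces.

Answer: AAADDDDAAAAAAAAAADDD

Derivation:
Simulating step by step:
  req#1 t=2s: ALLOW
  req#2 t=2s: ALLOW
  req#3 t=2s: ALLOW
  req#4 t=2s: DENY
  req#5 t=2s: DENY
  req#6 t=2s: DENY
  req#7 t=2s: DENY
  req#8 t=7s: ALLOW
  req#9 t=7s: ALLOW
  req#10 t=9s: ALLOW
  req#11 t=9s: ALLOW
  req#12 t=9s: ALLOW
  req#13 t=10s: ALLOW
  req#14 t=10s: ALLOW
  req#15 t=15s: ALLOW
  req#16 t=15s: ALLOW
  req#17 t=15s: ALLOW
  req#18 t=15s: DENY
  req#19 t=15s: DENY
  req#20 t=15s: DENY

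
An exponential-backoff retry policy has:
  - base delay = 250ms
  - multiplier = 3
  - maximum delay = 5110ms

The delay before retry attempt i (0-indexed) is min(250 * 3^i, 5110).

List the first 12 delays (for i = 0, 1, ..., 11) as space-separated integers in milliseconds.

Answer: 250 750 2250 5110 5110 5110 5110 5110 5110 5110 5110 5110

Derivation:
Computing each delay:
  i=0: min(250*3^0, 5110) = 250
  i=1: min(250*3^1, 5110) = 750
  i=2: min(250*3^2, 5110) = 2250
  i=3: min(250*3^3, 5110) = 5110
  i=4: min(250*3^4, 5110) = 5110
  i=5: min(250*3^5, 5110) = 5110
  i=6: min(250*3^6, 5110) = 5110
  i=7: min(250*3^7, 5110) = 5110
  i=8: min(250*3^8, 5110) = 5110
  i=9: min(250*3^9, 5110) = 5110
  i=10: min(250*3^10, 5110) = 5110
  i=11: min(250*3^11, 5110) = 5110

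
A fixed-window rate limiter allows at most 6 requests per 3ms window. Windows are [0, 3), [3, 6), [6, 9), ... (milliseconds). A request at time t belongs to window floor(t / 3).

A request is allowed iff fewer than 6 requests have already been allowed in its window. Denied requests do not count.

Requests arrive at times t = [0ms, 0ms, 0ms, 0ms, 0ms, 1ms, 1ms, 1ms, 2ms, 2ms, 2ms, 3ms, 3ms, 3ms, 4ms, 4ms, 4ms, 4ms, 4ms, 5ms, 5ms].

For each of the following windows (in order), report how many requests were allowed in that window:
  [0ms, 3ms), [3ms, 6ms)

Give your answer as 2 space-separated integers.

Processing requests:
  req#1 t=0ms (window 0): ALLOW
  req#2 t=0ms (window 0): ALLOW
  req#3 t=0ms (window 0): ALLOW
  req#4 t=0ms (window 0): ALLOW
  req#5 t=0ms (window 0): ALLOW
  req#6 t=1ms (window 0): ALLOW
  req#7 t=1ms (window 0): DENY
  req#8 t=1ms (window 0): DENY
  req#9 t=2ms (window 0): DENY
  req#10 t=2ms (window 0): DENY
  req#11 t=2ms (window 0): DENY
  req#12 t=3ms (window 1): ALLOW
  req#13 t=3ms (window 1): ALLOW
  req#14 t=3ms (window 1): ALLOW
  req#15 t=4ms (window 1): ALLOW
  req#16 t=4ms (window 1): ALLOW
  req#17 t=4ms (window 1): ALLOW
  req#18 t=4ms (window 1): DENY
  req#19 t=4ms (window 1): DENY
  req#20 t=5ms (window 1): DENY
  req#21 t=5ms (window 1): DENY

Allowed counts by window: 6 6

Answer: 6 6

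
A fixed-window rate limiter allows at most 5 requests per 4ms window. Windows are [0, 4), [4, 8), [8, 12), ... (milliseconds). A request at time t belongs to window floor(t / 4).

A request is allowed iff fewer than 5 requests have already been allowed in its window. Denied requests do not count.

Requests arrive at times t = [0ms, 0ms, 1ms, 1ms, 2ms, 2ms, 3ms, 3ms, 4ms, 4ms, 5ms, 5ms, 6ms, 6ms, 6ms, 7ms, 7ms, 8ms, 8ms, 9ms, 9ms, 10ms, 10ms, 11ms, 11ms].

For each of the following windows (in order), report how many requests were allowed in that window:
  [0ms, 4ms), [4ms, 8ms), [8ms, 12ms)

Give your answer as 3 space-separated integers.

Processing requests:
  req#1 t=0ms (window 0): ALLOW
  req#2 t=0ms (window 0): ALLOW
  req#3 t=1ms (window 0): ALLOW
  req#4 t=1ms (window 0): ALLOW
  req#5 t=2ms (window 0): ALLOW
  req#6 t=2ms (window 0): DENY
  req#7 t=3ms (window 0): DENY
  req#8 t=3ms (window 0): DENY
  req#9 t=4ms (window 1): ALLOW
  req#10 t=4ms (window 1): ALLOW
  req#11 t=5ms (window 1): ALLOW
  req#12 t=5ms (window 1): ALLOW
  req#13 t=6ms (window 1): ALLOW
  req#14 t=6ms (window 1): DENY
  req#15 t=6ms (window 1): DENY
  req#16 t=7ms (window 1): DENY
  req#17 t=7ms (window 1): DENY
  req#18 t=8ms (window 2): ALLOW
  req#19 t=8ms (window 2): ALLOW
  req#20 t=9ms (window 2): ALLOW
  req#21 t=9ms (window 2): ALLOW
  req#22 t=10ms (window 2): ALLOW
  req#23 t=10ms (window 2): DENY
  req#24 t=11ms (window 2): DENY
  req#25 t=11ms (window 2): DENY

Allowed counts by window: 5 5 5

Answer: 5 5 5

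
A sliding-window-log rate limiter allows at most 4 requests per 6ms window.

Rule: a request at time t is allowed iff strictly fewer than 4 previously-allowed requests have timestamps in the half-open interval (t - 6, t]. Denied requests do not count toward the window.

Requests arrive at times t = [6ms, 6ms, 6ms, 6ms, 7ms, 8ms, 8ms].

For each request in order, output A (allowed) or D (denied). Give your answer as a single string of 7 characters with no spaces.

Tracking allowed requests in the window:
  req#1 t=6ms: ALLOW
  req#2 t=6ms: ALLOW
  req#3 t=6ms: ALLOW
  req#4 t=6ms: ALLOW
  req#5 t=7ms: DENY
  req#6 t=8ms: DENY
  req#7 t=8ms: DENY

Answer: AAAADDD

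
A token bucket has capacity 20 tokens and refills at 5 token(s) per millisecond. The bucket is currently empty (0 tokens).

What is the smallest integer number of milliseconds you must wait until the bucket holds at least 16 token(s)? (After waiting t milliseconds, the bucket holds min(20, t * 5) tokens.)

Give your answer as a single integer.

Answer: 4

Derivation:
Need t * 5 >= 16, so t >= 16/5.
Smallest integer t = ceil(16/5) = 4.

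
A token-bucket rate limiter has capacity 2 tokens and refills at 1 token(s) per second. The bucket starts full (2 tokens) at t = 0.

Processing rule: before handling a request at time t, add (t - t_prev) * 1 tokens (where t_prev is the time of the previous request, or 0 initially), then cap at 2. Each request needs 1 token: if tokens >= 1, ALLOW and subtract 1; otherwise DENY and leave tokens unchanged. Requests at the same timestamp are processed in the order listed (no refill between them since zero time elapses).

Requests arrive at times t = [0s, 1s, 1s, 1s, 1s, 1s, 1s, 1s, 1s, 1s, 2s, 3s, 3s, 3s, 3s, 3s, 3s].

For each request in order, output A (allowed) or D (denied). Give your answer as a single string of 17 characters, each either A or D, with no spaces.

Simulating step by step:
  req#1 t=0s: ALLOW
  req#2 t=1s: ALLOW
  req#3 t=1s: ALLOW
  req#4 t=1s: DENY
  req#5 t=1s: DENY
  req#6 t=1s: DENY
  req#7 t=1s: DENY
  req#8 t=1s: DENY
  req#9 t=1s: DENY
  req#10 t=1s: DENY
  req#11 t=2s: ALLOW
  req#12 t=3s: ALLOW
  req#13 t=3s: DENY
  req#14 t=3s: DENY
  req#15 t=3s: DENY
  req#16 t=3s: DENY
  req#17 t=3s: DENY

Answer: AAADDDDDDDAADDDDD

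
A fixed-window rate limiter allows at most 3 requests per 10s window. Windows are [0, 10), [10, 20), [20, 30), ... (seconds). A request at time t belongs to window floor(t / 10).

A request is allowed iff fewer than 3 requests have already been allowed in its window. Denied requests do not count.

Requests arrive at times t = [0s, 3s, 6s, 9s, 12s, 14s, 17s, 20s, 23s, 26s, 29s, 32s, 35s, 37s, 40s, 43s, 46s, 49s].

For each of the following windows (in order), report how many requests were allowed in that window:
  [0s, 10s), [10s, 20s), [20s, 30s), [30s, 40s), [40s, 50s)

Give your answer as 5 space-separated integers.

Processing requests:
  req#1 t=0s (window 0): ALLOW
  req#2 t=3s (window 0): ALLOW
  req#3 t=6s (window 0): ALLOW
  req#4 t=9s (window 0): DENY
  req#5 t=12s (window 1): ALLOW
  req#6 t=14s (window 1): ALLOW
  req#7 t=17s (window 1): ALLOW
  req#8 t=20s (window 2): ALLOW
  req#9 t=23s (window 2): ALLOW
  req#10 t=26s (window 2): ALLOW
  req#11 t=29s (window 2): DENY
  req#12 t=32s (window 3): ALLOW
  req#13 t=35s (window 3): ALLOW
  req#14 t=37s (window 3): ALLOW
  req#15 t=40s (window 4): ALLOW
  req#16 t=43s (window 4): ALLOW
  req#17 t=46s (window 4): ALLOW
  req#18 t=49s (window 4): DENY

Allowed counts by window: 3 3 3 3 3

Answer: 3 3 3 3 3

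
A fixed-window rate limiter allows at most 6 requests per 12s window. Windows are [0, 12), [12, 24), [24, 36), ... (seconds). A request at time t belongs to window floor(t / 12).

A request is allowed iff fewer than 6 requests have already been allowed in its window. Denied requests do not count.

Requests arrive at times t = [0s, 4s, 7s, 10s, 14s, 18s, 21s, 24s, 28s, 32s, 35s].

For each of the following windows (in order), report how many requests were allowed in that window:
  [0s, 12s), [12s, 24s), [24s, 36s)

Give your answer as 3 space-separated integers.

Answer: 4 3 4

Derivation:
Processing requests:
  req#1 t=0s (window 0): ALLOW
  req#2 t=4s (window 0): ALLOW
  req#3 t=7s (window 0): ALLOW
  req#4 t=10s (window 0): ALLOW
  req#5 t=14s (window 1): ALLOW
  req#6 t=18s (window 1): ALLOW
  req#7 t=21s (window 1): ALLOW
  req#8 t=24s (window 2): ALLOW
  req#9 t=28s (window 2): ALLOW
  req#10 t=32s (window 2): ALLOW
  req#11 t=35s (window 2): ALLOW

Allowed counts by window: 4 3 4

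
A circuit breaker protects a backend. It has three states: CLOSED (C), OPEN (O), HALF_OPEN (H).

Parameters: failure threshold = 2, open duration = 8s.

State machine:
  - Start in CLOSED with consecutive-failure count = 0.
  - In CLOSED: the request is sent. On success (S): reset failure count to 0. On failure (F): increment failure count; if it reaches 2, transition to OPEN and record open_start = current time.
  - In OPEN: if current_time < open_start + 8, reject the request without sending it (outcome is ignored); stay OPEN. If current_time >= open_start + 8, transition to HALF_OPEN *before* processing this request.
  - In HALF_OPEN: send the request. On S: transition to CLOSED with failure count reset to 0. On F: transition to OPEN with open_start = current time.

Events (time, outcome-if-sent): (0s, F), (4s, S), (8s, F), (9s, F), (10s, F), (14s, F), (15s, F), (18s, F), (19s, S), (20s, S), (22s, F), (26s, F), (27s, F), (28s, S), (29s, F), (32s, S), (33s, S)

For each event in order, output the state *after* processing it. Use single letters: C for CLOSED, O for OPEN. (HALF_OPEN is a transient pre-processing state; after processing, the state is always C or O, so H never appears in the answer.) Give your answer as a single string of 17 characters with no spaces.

State after each event:
  event#1 t=0s outcome=F: state=CLOSED
  event#2 t=4s outcome=S: state=CLOSED
  event#3 t=8s outcome=F: state=CLOSED
  event#4 t=9s outcome=F: state=OPEN
  event#5 t=10s outcome=F: state=OPEN
  event#6 t=14s outcome=F: state=OPEN
  event#7 t=15s outcome=F: state=OPEN
  event#8 t=18s outcome=F: state=OPEN
  event#9 t=19s outcome=S: state=OPEN
  event#10 t=20s outcome=S: state=OPEN
  event#11 t=22s outcome=F: state=OPEN
  event#12 t=26s outcome=F: state=OPEN
  event#13 t=27s outcome=F: state=OPEN
  event#14 t=28s outcome=S: state=OPEN
  event#15 t=29s outcome=F: state=OPEN
  event#16 t=32s outcome=S: state=OPEN
  event#17 t=33s outcome=S: state=OPEN

Answer: CCCOOOOOOOOOOOOOO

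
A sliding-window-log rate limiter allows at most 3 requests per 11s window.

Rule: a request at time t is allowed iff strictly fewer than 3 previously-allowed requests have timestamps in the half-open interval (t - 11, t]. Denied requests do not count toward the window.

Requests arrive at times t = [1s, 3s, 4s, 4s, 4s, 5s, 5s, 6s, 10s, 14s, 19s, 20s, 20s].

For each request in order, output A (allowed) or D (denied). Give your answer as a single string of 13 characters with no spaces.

Answer: AAADDDDDDAAAD

Derivation:
Tracking allowed requests in the window:
  req#1 t=1s: ALLOW
  req#2 t=3s: ALLOW
  req#3 t=4s: ALLOW
  req#4 t=4s: DENY
  req#5 t=4s: DENY
  req#6 t=5s: DENY
  req#7 t=5s: DENY
  req#8 t=6s: DENY
  req#9 t=10s: DENY
  req#10 t=14s: ALLOW
  req#11 t=19s: ALLOW
  req#12 t=20s: ALLOW
  req#13 t=20s: DENY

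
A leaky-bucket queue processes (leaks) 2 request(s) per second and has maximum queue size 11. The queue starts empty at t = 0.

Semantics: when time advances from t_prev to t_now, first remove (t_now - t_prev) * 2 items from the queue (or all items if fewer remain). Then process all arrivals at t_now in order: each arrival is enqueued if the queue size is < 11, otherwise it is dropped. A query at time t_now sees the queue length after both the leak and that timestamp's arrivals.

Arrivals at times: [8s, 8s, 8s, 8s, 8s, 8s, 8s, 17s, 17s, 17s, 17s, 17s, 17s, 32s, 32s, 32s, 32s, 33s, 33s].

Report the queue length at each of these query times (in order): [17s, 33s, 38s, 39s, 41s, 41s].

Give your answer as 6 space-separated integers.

Answer: 6 4 0 0 0 0

Derivation:
Queue lengths at query times:
  query t=17s: backlog = 6
  query t=33s: backlog = 4
  query t=38s: backlog = 0
  query t=39s: backlog = 0
  query t=41s: backlog = 0
  query t=41s: backlog = 0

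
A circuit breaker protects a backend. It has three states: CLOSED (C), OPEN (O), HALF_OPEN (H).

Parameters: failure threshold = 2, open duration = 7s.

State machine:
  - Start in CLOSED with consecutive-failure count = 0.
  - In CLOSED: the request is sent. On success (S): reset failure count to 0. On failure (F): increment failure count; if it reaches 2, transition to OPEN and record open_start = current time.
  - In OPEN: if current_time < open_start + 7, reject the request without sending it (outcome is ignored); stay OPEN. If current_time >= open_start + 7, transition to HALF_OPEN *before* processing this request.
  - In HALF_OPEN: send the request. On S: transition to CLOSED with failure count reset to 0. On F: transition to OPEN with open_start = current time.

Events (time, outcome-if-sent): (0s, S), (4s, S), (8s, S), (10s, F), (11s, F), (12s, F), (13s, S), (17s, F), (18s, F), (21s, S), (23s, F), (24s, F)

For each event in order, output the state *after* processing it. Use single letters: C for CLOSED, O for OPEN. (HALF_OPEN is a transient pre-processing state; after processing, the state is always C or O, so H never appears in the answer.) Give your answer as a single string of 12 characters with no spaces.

State after each event:
  event#1 t=0s outcome=S: state=CLOSED
  event#2 t=4s outcome=S: state=CLOSED
  event#3 t=8s outcome=S: state=CLOSED
  event#4 t=10s outcome=F: state=CLOSED
  event#5 t=11s outcome=F: state=OPEN
  event#6 t=12s outcome=F: state=OPEN
  event#7 t=13s outcome=S: state=OPEN
  event#8 t=17s outcome=F: state=OPEN
  event#9 t=18s outcome=F: state=OPEN
  event#10 t=21s outcome=S: state=OPEN
  event#11 t=23s outcome=F: state=OPEN
  event#12 t=24s outcome=F: state=OPEN

Answer: CCCCOOOOOOOO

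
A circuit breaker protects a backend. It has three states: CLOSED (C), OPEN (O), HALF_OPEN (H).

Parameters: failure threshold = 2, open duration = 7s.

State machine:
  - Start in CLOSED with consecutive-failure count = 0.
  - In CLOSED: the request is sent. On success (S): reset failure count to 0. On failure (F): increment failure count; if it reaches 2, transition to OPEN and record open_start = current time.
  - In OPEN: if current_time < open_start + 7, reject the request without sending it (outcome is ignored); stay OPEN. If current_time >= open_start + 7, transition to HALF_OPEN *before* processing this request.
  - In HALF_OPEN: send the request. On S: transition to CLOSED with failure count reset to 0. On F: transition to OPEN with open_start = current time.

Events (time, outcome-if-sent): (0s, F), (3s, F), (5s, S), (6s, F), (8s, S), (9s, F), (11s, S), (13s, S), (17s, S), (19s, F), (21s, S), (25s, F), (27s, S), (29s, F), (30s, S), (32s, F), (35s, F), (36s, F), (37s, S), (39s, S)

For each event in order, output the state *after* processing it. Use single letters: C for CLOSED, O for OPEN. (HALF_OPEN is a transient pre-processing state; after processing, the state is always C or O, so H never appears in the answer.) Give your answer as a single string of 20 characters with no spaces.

State after each event:
  event#1 t=0s outcome=F: state=CLOSED
  event#2 t=3s outcome=F: state=OPEN
  event#3 t=5s outcome=S: state=OPEN
  event#4 t=6s outcome=F: state=OPEN
  event#5 t=8s outcome=S: state=OPEN
  event#6 t=9s outcome=F: state=OPEN
  event#7 t=11s outcome=S: state=CLOSED
  event#8 t=13s outcome=S: state=CLOSED
  event#9 t=17s outcome=S: state=CLOSED
  event#10 t=19s outcome=F: state=CLOSED
  event#11 t=21s outcome=S: state=CLOSED
  event#12 t=25s outcome=F: state=CLOSED
  event#13 t=27s outcome=S: state=CLOSED
  event#14 t=29s outcome=F: state=CLOSED
  event#15 t=30s outcome=S: state=CLOSED
  event#16 t=32s outcome=F: state=CLOSED
  event#17 t=35s outcome=F: state=OPEN
  event#18 t=36s outcome=F: state=OPEN
  event#19 t=37s outcome=S: state=OPEN
  event#20 t=39s outcome=S: state=OPEN

Answer: COOOOOCCCCCCCCCCOOOO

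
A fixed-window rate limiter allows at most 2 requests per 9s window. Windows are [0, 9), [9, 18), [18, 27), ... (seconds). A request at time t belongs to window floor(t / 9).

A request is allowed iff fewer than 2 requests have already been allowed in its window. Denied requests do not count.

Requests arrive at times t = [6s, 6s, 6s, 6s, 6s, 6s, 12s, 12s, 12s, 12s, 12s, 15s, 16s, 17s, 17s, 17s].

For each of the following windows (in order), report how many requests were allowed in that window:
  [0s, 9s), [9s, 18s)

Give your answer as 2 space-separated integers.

Processing requests:
  req#1 t=6s (window 0): ALLOW
  req#2 t=6s (window 0): ALLOW
  req#3 t=6s (window 0): DENY
  req#4 t=6s (window 0): DENY
  req#5 t=6s (window 0): DENY
  req#6 t=6s (window 0): DENY
  req#7 t=12s (window 1): ALLOW
  req#8 t=12s (window 1): ALLOW
  req#9 t=12s (window 1): DENY
  req#10 t=12s (window 1): DENY
  req#11 t=12s (window 1): DENY
  req#12 t=15s (window 1): DENY
  req#13 t=16s (window 1): DENY
  req#14 t=17s (window 1): DENY
  req#15 t=17s (window 1): DENY
  req#16 t=17s (window 1): DENY

Allowed counts by window: 2 2

Answer: 2 2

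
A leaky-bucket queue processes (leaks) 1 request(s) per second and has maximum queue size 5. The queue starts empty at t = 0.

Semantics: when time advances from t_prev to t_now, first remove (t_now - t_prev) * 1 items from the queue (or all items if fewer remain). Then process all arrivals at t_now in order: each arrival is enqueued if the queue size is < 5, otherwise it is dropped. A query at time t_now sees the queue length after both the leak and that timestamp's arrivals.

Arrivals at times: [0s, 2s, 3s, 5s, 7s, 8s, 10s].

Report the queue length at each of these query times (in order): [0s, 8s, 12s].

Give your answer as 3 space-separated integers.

Queue lengths at query times:
  query t=0s: backlog = 1
  query t=8s: backlog = 1
  query t=12s: backlog = 0

Answer: 1 1 0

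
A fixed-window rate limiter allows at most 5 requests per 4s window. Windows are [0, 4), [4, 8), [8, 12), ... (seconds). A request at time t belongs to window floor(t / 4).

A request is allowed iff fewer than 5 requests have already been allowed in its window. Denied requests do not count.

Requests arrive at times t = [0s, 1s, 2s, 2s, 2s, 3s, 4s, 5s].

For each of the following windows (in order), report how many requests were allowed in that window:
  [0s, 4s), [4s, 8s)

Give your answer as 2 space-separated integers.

Answer: 5 2

Derivation:
Processing requests:
  req#1 t=0s (window 0): ALLOW
  req#2 t=1s (window 0): ALLOW
  req#3 t=2s (window 0): ALLOW
  req#4 t=2s (window 0): ALLOW
  req#5 t=2s (window 0): ALLOW
  req#6 t=3s (window 0): DENY
  req#7 t=4s (window 1): ALLOW
  req#8 t=5s (window 1): ALLOW

Allowed counts by window: 5 2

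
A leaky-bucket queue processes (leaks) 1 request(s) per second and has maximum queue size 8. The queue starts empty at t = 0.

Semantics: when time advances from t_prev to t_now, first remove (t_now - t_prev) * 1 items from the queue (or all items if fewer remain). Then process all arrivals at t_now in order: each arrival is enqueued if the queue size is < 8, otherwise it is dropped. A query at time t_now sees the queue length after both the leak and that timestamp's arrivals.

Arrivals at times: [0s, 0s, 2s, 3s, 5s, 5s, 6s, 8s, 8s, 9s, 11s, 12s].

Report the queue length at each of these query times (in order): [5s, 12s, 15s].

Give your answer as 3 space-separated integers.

Queue lengths at query times:
  query t=5s: backlog = 2
  query t=12s: backlog = 1
  query t=15s: backlog = 0

Answer: 2 1 0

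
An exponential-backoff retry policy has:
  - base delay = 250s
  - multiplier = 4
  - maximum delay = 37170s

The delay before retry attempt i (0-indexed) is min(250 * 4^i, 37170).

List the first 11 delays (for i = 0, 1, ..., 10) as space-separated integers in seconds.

Computing each delay:
  i=0: min(250*4^0, 37170) = 250
  i=1: min(250*4^1, 37170) = 1000
  i=2: min(250*4^2, 37170) = 4000
  i=3: min(250*4^3, 37170) = 16000
  i=4: min(250*4^4, 37170) = 37170
  i=5: min(250*4^5, 37170) = 37170
  i=6: min(250*4^6, 37170) = 37170
  i=7: min(250*4^7, 37170) = 37170
  i=8: min(250*4^8, 37170) = 37170
  i=9: min(250*4^9, 37170) = 37170
  i=10: min(250*4^10, 37170) = 37170

Answer: 250 1000 4000 16000 37170 37170 37170 37170 37170 37170 37170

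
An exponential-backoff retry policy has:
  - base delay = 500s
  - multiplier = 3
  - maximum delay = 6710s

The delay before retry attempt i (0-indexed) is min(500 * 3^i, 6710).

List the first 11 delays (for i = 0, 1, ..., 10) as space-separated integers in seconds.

Answer: 500 1500 4500 6710 6710 6710 6710 6710 6710 6710 6710

Derivation:
Computing each delay:
  i=0: min(500*3^0, 6710) = 500
  i=1: min(500*3^1, 6710) = 1500
  i=2: min(500*3^2, 6710) = 4500
  i=3: min(500*3^3, 6710) = 6710
  i=4: min(500*3^4, 6710) = 6710
  i=5: min(500*3^5, 6710) = 6710
  i=6: min(500*3^6, 6710) = 6710
  i=7: min(500*3^7, 6710) = 6710
  i=8: min(500*3^8, 6710) = 6710
  i=9: min(500*3^9, 6710) = 6710
  i=10: min(500*3^10, 6710) = 6710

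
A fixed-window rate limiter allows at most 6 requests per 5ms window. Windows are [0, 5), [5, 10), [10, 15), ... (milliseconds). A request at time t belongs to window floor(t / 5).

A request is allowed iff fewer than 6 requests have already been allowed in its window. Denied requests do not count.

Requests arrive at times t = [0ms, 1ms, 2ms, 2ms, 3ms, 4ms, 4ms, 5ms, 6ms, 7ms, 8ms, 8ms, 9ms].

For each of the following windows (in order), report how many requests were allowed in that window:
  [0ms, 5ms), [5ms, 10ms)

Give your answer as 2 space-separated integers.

Answer: 6 6

Derivation:
Processing requests:
  req#1 t=0ms (window 0): ALLOW
  req#2 t=1ms (window 0): ALLOW
  req#3 t=2ms (window 0): ALLOW
  req#4 t=2ms (window 0): ALLOW
  req#5 t=3ms (window 0): ALLOW
  req#6 t=4ms (window 0): ALLOW
  req#7 t=4ms (window 0): DENY
  req#8 t=5ms (window 1): ALLOW
  req#9 t=6ms (window 1): ALLOW
  req#10 t=7ms (window 1): ALLOW
  req#11 t=8ms (window 1): ALLOW
  req#12 t=8ms (window 1): ALLOW
  req#13 t=9ms (window 1): ALLOW

Allowed counts by window: 6 6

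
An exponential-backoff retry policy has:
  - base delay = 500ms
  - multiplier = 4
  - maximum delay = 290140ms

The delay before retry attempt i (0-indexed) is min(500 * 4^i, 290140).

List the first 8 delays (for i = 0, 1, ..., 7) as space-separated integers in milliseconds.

Computing each delay:
  i=0: min(500*4^0, 290140) = 500
  i=1: min(500*4^1, 290140) = 2000
  i=2: min(500*4^2, 290140) = 8000
  i=3: min(500*4^3, 290140) = 32000
  i=4: min(500*4^4, 290140) = 128000
  i=5: min(500*4^5, 290140) = 290140
  i=6: min(500*4^6, 290140) = 290140
  i=7: min(500*4^7, 290140) = 290140

Answer: 500 2000 8000 32000 128000 290140 290140 290140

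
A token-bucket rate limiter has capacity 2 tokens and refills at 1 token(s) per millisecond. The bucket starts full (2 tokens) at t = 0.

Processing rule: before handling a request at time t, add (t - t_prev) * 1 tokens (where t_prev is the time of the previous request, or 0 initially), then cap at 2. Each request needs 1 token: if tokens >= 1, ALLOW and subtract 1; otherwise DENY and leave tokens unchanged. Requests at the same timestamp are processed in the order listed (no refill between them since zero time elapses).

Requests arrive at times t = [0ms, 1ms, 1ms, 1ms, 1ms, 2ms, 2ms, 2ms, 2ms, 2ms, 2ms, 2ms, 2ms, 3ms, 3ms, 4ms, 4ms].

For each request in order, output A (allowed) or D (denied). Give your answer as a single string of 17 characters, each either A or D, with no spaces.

Simulating step by step:
  req#1 t=0ms: ALLOW
  req#2 t=1ms: ALLOW
  req#3 t=1ms: ALLOW
  req#4 t=1ms: DENY
  req#5 t=1ms: DENY
  req#6 t=2ms: ALLOW
  req#7 t=2ms: DENY
  req#8 t=2ms: DENY
  req#9 t=2ms: DENY
  req#10 t=2ms: DENY
  req#11 t=2ms: DENY
  req#12 t=2ms: DENY
  req#13 t=2ms: DENY
  req#14 t=3ms: ALLOW
  req#15 t=3ms: DENY
  req#16 t=4ms: ALLOW
  req#17 t=4ms: DENY

Answer: AAADDADDDDDDDADAD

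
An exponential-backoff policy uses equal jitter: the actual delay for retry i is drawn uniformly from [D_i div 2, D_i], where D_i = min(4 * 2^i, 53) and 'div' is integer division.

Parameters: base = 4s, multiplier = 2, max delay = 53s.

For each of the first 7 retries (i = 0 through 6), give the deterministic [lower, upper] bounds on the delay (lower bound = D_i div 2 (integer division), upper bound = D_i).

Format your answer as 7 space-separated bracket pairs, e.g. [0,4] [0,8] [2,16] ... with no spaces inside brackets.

Answer: [2,4] [4,8] [8,16] [16,32] [26,53] [26,53] [26,53]

Derivation:
Computing bounds per retry:
  i=0: D_i=min(4*2^0,53)=4, bounds=[2,4]
  i=1: D_i=min(4*2^1,53)=8, bounds=[4,8]
  i=2: D_i=min(4*2^2,53)=16, bounds=[8,16]
  i=3: D_i=min(4*2^3,53)=32, bounds=[16,32]
  i=4: D_i=min(4*2^4,53)=53, bounds=[26,53]
  i=5: D_i=min(4*2^5,53)=53, bounds=[26,53]
  i=6: D_i=min(4*2^6,53)=53, bounds=[26,53]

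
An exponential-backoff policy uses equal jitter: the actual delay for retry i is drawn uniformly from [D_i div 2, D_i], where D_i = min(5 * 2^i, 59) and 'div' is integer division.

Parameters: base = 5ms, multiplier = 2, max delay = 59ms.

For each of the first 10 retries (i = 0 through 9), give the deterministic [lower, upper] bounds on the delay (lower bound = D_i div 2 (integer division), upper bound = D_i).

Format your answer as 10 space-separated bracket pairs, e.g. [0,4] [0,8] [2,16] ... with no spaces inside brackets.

Computing bounds per retry:
  i=0: D_i=min(5*2^0,59)=5, bounds=[2,5]
  i=1: D_i=min(5*2^1,59)=10, bounds=[5,10]
  i=2: D_i=min(5*2^2,59)=20, bounds=[10,20]
  i=3: D_i=min(5*2^3,59)=40, bounds=[20,40]
  i=4: D_i=min(5*2^4,59)=59, bounds=[29,59]
  i=5: D_i=min(5*2^5,59)=59, bounds=[29,59]
  i=6: D_i=min(5*2^6,59)=59, bounds=[29,59]
  i=7: D_i=min(5*2^7,59)=59, bounds=[29,59]
  i=8: D_i=min(5*2^8,59)=59, bounds=[29,59]
  i=9: D_i=min(5*2^9,59)=59, bounds=[29,59]

Answer: [2,5] [5,10] [10,20] [20,40] [29,59] [29,59] [29,59] [29,59] [29,59] [29,59]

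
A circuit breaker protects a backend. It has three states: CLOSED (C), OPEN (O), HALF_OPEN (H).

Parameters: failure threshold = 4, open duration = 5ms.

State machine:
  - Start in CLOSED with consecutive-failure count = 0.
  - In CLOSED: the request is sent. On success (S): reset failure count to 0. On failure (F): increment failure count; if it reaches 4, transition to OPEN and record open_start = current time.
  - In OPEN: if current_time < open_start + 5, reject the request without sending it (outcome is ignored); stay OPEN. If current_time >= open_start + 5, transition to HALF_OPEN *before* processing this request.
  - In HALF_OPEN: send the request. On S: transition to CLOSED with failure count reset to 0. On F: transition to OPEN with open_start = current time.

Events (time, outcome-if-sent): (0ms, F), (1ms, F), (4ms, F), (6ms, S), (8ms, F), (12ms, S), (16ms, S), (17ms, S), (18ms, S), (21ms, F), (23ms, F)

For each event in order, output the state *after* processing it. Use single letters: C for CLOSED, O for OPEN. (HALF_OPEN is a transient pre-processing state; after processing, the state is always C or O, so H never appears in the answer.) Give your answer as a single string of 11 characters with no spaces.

Answer: CCCCCCCCCCC

Derivation:
State after each event:
  event#1 t=0ms outcome=F: state=CLOSED
  event#2 t=1ms outcome=F: state=CLOSED
  event#3 t=4ms outcome=F: state=CLOSED
  event#4 t=6ms outcome=S: state=CLOSED
  event#5 t=8ms outcome=F: state=CLOSED
  event#6 t=12ms outcome=S: state=CLOSED
  event#7 t=16ms outcome=S: state=CLOSED
  event#8 t=17ms outcome=S: state=CLOSED
  event#9 t=18ms outcome=S: state=CLOSED
  event#10 t=21ms outcome=F: state=CLOSED
  event#11 t=23ms outcome=F: state=CLOSED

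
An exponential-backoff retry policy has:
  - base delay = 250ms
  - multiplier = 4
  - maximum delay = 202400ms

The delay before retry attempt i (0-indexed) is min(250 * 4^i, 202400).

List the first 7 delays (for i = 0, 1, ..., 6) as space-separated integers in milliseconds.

Computing each delay:
  i=0: min(250*4^0, 202400) = 250
  i=1: min(250*4^1, 202400) = 1000
  i=2: min(250*4^2, 202400) = 4000
  i=3: min(250*4^3, 202400) = 16000
  i=4: min(250*4^4, 202400) = 64000
  i=5: min(250*4^5, 202400) = 202400
  i=6: min(250*4^6, 202400) = 202400

Answer: 250 1000 4000 16000 64000 202400 202400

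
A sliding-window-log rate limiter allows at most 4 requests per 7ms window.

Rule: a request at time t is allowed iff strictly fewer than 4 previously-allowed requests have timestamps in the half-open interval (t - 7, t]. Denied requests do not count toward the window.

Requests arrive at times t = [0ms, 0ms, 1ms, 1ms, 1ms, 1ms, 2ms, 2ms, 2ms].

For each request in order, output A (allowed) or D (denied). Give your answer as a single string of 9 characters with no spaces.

Tracking allowed requests in the window:
  req#1 t=0ms: ALLOW
  req#2 t=0ms: ALLOW
  req#3 t=1ms: ALLOW
  req#4 t=1ms: ALLOW
  req#5 t=1ms: DENY
  req#6 t=1ms: DENY
  req#7 t=2ms: DENY
  req#8 t=2ms: DENY
  req#9 t=2ms: DENY

Answer: AAAADDDDD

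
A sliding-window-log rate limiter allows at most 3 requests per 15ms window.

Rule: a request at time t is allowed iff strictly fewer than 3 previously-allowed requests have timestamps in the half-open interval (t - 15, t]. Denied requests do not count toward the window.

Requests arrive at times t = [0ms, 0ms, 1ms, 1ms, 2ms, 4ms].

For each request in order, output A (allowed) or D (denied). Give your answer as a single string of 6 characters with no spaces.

Tracking allowed requests in the window:
  req#1 t=0ms: ALLOW
  req#2 t=0ms: ALLOW
  req#3 t=1ms: ALLOW
  req#4 t=1ms: DENY
  req#5 t=2ms: DENY
  req#6 t=4ms: DENY

Answer: AAADDD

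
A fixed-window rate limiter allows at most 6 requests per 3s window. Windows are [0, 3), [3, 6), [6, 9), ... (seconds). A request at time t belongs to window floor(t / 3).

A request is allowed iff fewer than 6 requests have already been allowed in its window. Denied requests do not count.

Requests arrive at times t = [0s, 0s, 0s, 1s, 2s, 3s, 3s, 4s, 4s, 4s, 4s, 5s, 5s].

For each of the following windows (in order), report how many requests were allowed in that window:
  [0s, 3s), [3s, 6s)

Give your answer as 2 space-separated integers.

Processing requests:
  req#1 t=0s (window 0): ALLOW
  req#2 t=0s (window 0): ALLOW
  req#3 t=0s (window 0): ALLOW
  req#4 t=1s (window 0): ALLOW
  req#5 t=2s (window 0): ALLOW
  req#6 t=3s (window 1): ALLOW
  req#7 t=3s (window 1): ALLOW
  req#8 t=4s (window 1): ALLOW
  req#9 t=4s (window 1): ALLOW
  req#10 t=4s (window 1): ALLOW
  req#11 t=4s (window 1): ALLOW
  req#12 t=5s (window 1): DENY
  req#13 t=5s (window 1): DENY

Allowed counts by window: 5 6

Answer: 5 6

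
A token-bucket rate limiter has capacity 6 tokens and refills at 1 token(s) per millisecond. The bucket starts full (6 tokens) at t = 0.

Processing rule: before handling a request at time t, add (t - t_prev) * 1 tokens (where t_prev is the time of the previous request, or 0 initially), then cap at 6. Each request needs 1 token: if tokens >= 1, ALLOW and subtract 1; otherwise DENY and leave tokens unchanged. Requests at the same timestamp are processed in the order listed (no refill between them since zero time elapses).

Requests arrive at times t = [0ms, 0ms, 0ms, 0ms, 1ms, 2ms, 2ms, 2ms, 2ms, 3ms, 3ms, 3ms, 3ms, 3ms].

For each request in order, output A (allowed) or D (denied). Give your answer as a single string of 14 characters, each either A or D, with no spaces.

Answer: AAAAAAAADADDDD

Derivation:
Simulating step by step:
  req#1 t=0ms: ALLOW
  req#2 t=0ms: ALLOW
  req#3 t=0ms: ALLOW
  req#4 t=0ms: ALLOW
  req#5 t=1ms: ALLOW
  req#6 t=2ms: ALLOW
  req#7 t=2ms: ALLOW
  req#8 t=2ms: ALLOW
  req#9 t=2ms: DENY
  req#10 t=3ms: ALLOW
  req#11 t=3ms: DENY
  req#12 t=3ms: DENY
  req#13 t=3ms: DENY
  req#14 t=3ms: DENY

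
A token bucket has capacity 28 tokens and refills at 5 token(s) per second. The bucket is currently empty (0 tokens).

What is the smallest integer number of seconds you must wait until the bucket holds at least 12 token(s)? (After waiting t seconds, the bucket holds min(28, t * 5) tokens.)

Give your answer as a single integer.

Need t * 5 >= 12, so t >= 12/5.
Smallest integer t = ceil(12/5) = 3.

Answer: 3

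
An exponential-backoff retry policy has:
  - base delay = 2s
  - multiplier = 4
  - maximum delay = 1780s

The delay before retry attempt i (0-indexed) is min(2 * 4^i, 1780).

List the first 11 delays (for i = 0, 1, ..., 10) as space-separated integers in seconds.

Answer: 2 8 32 128 512 1780 1780 1780 1780 1780 1780

Derivation:
Computing each delay:
  i=0: min(2*4^0, 1780) = 2
  i=1: min(2*4^1, 1780) = 8
  i=2: min(2*4^2, 1780) = 32
  i=3: min(2*4^3, 1780) = 128
  i=4: min(2*4^4, 1780) = 512
  i=5: min(2*4^5, 1780) = 1780
  i=6: min(2*4^6, 1780) = 1780
  i=7: min(2*4^7, 1780) = 1780
  i=8: min(2*4^8, 1780) = 1780
  i=9: min(2*4^9, 1780) = 1780
  i=10: min(2*4^10, 1780) = 1780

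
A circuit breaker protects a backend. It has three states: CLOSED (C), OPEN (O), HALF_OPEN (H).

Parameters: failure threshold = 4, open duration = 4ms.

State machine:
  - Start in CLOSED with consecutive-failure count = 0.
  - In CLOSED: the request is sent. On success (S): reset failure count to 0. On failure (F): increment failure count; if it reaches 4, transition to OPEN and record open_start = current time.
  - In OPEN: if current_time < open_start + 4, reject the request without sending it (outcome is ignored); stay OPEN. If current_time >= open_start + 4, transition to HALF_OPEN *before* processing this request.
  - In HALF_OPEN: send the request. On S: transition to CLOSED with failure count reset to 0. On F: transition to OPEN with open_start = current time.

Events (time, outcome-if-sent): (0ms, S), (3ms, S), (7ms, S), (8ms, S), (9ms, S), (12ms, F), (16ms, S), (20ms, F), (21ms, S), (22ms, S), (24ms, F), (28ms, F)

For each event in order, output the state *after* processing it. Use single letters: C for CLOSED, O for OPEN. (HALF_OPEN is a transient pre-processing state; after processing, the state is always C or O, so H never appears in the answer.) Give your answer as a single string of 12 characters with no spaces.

Answer: CCCCCCCCCCCC

Derivation:
State after each event:
  event#1 t=0ms outcome=S: state=CLOSED
  event#2 t=3ms outcome=S: state=CLOSED
  event#3 t=7ms outcome=S: state=CLOSED
  event#4 t=8ms outcome=S: state=CLOSED
  event#5 t=9ms outcome=S: state=CLOSED
  event#6 t=12ms outcome=F: state=CLOSED
  event#7 t=16ms outcome=S: state=CLOSED
  event#8 t=20ms outcome=F: state=CLOSED
  event#9 t=21ms outcome=S: state=CLOSED
  event#10 t=22ms outcome=S: state=CLOSED
  event#11 t=24ms outcome=F: state=CLOSED
  event#12 t=28ms outcome=F: state=CLOSED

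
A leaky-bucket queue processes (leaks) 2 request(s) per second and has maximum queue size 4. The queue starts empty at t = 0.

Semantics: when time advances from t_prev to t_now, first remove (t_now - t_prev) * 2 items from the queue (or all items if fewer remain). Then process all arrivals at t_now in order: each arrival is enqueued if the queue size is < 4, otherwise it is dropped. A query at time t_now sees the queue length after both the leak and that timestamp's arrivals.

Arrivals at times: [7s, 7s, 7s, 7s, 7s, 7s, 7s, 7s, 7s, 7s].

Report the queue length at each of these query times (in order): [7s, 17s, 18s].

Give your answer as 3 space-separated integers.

Answer: 4 0 0

Derivation:
Queue lengths at query times:
  query t=7s: backlog = 4
  query t=17s: backlog = 0
  query t=18s: backlog = 0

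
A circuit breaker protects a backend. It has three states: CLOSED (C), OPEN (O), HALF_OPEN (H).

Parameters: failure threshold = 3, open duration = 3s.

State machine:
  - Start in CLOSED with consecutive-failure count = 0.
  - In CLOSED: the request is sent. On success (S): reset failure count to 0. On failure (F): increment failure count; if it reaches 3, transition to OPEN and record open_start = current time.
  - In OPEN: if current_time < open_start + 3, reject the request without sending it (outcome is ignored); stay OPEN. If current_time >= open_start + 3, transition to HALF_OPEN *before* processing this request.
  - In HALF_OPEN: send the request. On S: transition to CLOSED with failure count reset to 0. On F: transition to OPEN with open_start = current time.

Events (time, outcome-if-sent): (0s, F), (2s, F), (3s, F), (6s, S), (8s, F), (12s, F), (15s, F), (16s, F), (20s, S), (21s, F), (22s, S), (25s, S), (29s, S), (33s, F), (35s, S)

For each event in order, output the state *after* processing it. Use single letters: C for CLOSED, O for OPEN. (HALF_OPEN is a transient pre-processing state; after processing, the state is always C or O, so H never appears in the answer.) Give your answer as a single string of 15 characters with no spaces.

Answer: CCOCCCOOCCCCCCC

Derivation:
State after each event:
  event#1 t=0s outcome=F: state=CLOSED
  event#2 t=2s outcome=F: state=CLOSED
  event#3 t=3s outcome=F: state=OPEN
  event#4 t=6s outcome=S: state=CLOSED
  event#5 t=8s outcome=F: state=CLOSED
  event#6 t=12s outcome=F: state=CLOSED
  event#7 t=15s outcome=F: state=OPEN
  event#8 t=16s outcome=F: state=OPEN
  event#9 t=20s outcome=S: state=CLOSED
  event#10 t=21s outcome=F: state=CLOSED
  event#11 t=22s outcome=S: state=CLOSED
  event#12 t=25s outcome=S: state=CLOSED
  event#13 t=29s outcome=S: state=CLOSED
  event#14 t=33s outcome=F: state=CLOSED
  event#15 t=35s outcome=S: state=CLOSED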